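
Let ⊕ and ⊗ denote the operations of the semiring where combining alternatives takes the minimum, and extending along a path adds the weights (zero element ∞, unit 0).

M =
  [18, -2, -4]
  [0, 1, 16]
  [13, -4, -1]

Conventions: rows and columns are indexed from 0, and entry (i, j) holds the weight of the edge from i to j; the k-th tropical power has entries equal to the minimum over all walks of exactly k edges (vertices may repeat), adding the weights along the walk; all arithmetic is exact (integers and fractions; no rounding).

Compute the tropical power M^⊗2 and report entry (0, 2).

M^⊗2:
  [-2, -8, -5]
  [1, -2, -4]
  [-4, -5, -2]
Key observation: the optimum is the walk 0->2->2, with weight (-4) + (-1) = -5.
Optimal value attained by: walk 0->2->2.
Answer: (M^⊗2)[0][2] = -5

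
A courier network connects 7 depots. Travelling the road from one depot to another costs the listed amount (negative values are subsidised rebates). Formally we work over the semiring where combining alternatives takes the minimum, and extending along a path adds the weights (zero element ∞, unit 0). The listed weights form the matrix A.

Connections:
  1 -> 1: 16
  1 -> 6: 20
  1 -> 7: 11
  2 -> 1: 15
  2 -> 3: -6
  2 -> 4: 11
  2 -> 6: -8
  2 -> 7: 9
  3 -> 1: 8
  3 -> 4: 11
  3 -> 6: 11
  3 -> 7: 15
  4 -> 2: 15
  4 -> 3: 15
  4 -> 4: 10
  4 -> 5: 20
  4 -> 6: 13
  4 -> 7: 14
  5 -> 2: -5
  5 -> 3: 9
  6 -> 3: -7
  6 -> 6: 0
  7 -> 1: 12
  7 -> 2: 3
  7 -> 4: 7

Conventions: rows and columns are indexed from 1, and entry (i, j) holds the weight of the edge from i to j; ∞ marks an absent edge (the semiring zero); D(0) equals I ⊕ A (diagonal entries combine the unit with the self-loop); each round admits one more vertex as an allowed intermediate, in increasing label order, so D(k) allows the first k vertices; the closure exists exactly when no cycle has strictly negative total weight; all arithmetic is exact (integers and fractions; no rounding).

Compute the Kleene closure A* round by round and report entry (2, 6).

D(0):
  [0, ∞, ∞, ∞, ∞, 20, 11]
  [15, 0, -6, 11, ∞, -8, 9]
  [8, ∞, 0, 11, ∞, 11, 15]
  [∞, 15, 15, 0, 20, 13, 14]
  [∞, -5, 9, ∞, 0, ∞, ∞]
  [∞, ∞, -7, ∞, ∞, 0, ∞]
  [12, 3, ∞, 7, ∞, ∞, 0]
D(1):
  [0, ∞, ∞, ∞, ∞, 20, 11]
  [15, 0, -6, 11, ∞, -8, 9]
  [8, ∞, 0, 11, ∞, 11, 15]
  [∞, 15, 15, 0, 20, 13, 14]
  [∞, -5, 9, ∞, 0, ∞, ∞]
  [∞, ∞, -7, ∞, ∞, 0, ∞]
  [12, 3, ∞, 7, ∞, 32, 0]
D(2):
  [0, ∞, ∞, ∞, ∞, 20, 11]
  [15, 0, -6, 11, ∞, -8, 9]
  [8, ∞, 0, 11, ∞, 11, 15]
  [30, 15, 9, 0, 20, 7, 14]
  [10, -5, -11, 6, 0, -13, 4]
  [∞, ∞, -7, ∞, ∞, 0, ∞]
  [12, 3, -3, 7, ∞, -5, 0]
D(3):
  [0, ∞, ∞, ∞, ∞, 20, 11]
  [2, 0, -6, 5, ∞, -8, 9]
  [8, ∞, 0, 11, ∞, 11, 15]
  [17, 15, 9, 0, 20, 7, 14]
  [-3, -5, -11, 0, 0, -13, 4]
  [1, ∞, -7, 4, ∞, 0, 8]
  [5, 3, -3, 7, ∞, -5, 0]
D(4):
  [0, ∞, ∞, ∞, ∞, 20, 11]
  [2, 0, -6, 5, 25, -8, 9]
  [8, 26, 0, 11, 31, 11, 15]
  [17, 15, 9, 0, 20, 7, 14]
  [-3, -5, -11, 0, 0, -13, 4]
  [1, 19, -7, 4, 24, 0, 8]
  [5, 3, -3, 7, 27, -5, 0]
D(5):
  [0, ∞, ∞, ∞, ∞, 20, 11]
  [2, 0, -6, 5, 25, -8, 9]
  [8, 26, 0, 11, 31, 11, 15]
  [17, 15, 9, 0, 20, 7, 14]
  [-3, -5, -11, 0, 0, -13, 4]
  [1, 19, -7, 4, 24, 0, 8]
  [5, 3, -3, 7, 27, -5, 0]
D(6):
  [0, 39, 13, 24, 44, 20, 11]
  [-7, 0, -15, -4, 16, -8, 0]
  [8, 26, 0, 11, 31, 11, 15]
  [8, 15, 0, 0, 20, 7, 14]
  [-12, -5, -20, -9, 0, -13, -5]
  [1, 19, -7, 4, 24, 0, 8]
  [-4, 3, -12, -1, 19, -5, 0]
D(7):
  [0, 14, -1, 10, 30, 6, 11]
  [-7, 0, -15, -4, 16, -8, 0]
  [8, 18, 0, 11, 31, 10, 15]
  [8, 15, 0, 0, 20, 7, 14]
  [-12, -5, -20, -9, 0, -13, -5]
  [1, 11, -7, 4, 24, 0, 8]
  [-4, 3, -12, -1, 19, -5, 0]
Answer: A*[2][6] = -8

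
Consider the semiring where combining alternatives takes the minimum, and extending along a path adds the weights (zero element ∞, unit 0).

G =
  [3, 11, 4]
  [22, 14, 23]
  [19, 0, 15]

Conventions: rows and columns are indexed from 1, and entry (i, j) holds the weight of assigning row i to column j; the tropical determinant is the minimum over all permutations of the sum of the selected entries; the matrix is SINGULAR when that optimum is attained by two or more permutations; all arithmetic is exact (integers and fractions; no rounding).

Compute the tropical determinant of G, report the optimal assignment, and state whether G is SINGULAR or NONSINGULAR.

σ = (1, 2, 3): 3 + 14 + 15 = 32
σ = (1, 3, 2): 3 + 23 + 0 = 26
σ = (2, 1, 3): 11 + 22 + 15 = 48
σ = (2, 3, 1): 11 + 23 + 19 = 53
σ = (3, 1, 2): 4 + 22 + 0 = 26
σ = (3, 2, 1): 4 + 14 + 19 = 37
Optimal value attained by: σ = (1, 3, 2).
Answer: det⊕(G) = 26; verdict: SINGULAR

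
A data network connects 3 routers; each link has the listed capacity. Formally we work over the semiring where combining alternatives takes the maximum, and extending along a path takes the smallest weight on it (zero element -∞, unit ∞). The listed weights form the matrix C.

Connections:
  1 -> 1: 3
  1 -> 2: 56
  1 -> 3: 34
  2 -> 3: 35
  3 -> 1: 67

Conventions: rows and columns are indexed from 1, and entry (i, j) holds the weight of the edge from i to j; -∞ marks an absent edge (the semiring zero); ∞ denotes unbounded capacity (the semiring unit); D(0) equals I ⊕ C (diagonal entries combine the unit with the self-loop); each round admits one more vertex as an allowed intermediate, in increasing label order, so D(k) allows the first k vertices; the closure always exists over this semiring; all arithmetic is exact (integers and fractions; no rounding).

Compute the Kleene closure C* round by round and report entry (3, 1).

D(0):
  [∞, 56, 34]
  [-∞, ∞, 35]
  [67, -∞, ∞]
D(1):
  [∞, 56, 34]
  [-∞, ∞, 35]
  [67, 56, ∞]
D(2):
  [∞, 56, 35]
  [-∞, ∞, 35]
  [67, 56, ∞]
D(3):
  [∞, 56, 35]
  [35, ∞, 35]
  [67, 56, ∞]
Answer: C*[3][1] = 67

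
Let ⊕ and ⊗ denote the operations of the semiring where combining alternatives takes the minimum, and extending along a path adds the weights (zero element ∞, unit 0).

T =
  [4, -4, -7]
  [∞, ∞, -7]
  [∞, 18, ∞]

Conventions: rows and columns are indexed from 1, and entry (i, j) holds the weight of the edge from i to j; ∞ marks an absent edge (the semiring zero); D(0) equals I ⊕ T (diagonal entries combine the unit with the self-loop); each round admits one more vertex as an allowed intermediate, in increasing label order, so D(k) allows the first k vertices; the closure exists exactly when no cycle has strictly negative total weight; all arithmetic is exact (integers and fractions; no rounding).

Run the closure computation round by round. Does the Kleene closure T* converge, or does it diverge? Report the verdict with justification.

D(0):
  [0, -4, -7]
  [∞, 0, -7]
  [∞, 18, 0]
D(1):
  [0, -4, -7]
  [∞, 0, -7]
  [∞, 18, 0]
D(2):
  [0, -4, -11]
  [∞, 0, -7]
  [∞, 18, 0]
D(3):
  [0, -4, -11]
  [∞, 0, -7]
  [∞, 18, 0]
Key observation: every diagonal entry stays at the unit through all rounds, so no improving cycle exists.
Answer: CONVERGES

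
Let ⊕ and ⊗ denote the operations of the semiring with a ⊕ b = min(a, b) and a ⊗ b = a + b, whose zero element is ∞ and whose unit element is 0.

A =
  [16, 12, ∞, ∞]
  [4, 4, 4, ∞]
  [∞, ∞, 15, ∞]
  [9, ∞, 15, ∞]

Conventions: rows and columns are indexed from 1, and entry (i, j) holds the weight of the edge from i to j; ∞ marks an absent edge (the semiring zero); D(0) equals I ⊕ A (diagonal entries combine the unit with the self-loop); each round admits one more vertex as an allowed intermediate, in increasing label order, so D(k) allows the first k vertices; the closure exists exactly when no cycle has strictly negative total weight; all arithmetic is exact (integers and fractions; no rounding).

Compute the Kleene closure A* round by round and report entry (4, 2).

D(0):
  [0, 12, ∞, ∞]
  [4, 0, 4, ∞]
  [∞, ∞, 0, ∞]
  [9, ∞, 15, 0]
D(1):
  [0, 12, ∞, ∞]
  [4, 0, 4, ∞]
  [∞, ∞, 0, ∞]
  [9, 21, 15, 0]
D(2):
  [0, 12, 16, ∞]
  [4, 0, 4, ∞]
  [∞, ∞, 0, ∞]
  [9, 21, 15, 0]
D(3):
  [0, 12, 16, ∞]
  [4, 0, 4, ∞]
  [∞, ∞, 0, ∞]
  [9, 21, 15, 0]
D(4):
  [0, 12, 16, ∞]
  [4, 0, 4, ∞]
  [∞, ∞, 0, ∞]
  [9, 21, 15, 0]
Answer: A*[4][2] = 21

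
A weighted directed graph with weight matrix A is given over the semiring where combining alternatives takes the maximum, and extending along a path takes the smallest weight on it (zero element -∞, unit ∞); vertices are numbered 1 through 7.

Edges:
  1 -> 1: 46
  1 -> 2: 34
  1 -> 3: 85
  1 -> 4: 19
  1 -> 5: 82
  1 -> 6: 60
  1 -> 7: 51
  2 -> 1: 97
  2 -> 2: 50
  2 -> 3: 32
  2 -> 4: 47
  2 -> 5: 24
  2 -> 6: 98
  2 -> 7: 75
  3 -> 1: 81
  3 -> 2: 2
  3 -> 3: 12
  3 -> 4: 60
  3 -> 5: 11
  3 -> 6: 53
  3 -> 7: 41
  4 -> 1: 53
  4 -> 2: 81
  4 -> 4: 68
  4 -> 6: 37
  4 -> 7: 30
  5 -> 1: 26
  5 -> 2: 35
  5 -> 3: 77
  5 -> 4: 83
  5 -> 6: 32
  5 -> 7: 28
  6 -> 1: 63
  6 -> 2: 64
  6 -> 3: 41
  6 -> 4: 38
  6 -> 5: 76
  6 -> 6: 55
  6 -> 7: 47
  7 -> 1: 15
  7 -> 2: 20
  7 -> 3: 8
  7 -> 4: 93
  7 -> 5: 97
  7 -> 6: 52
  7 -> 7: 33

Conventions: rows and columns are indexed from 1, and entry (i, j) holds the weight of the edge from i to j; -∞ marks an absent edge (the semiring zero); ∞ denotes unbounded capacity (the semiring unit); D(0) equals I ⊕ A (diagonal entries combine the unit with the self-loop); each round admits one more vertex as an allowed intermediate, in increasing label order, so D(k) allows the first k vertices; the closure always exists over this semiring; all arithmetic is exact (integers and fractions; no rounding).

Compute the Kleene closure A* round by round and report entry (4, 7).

D(0):
  [∞, 34, 85, 19, 82, 60, 51]
  [97, ∞, 32, 47, 24, 98, 75]
  [81, 2, ∞, 60, 11, 53, 41]
  [53, 81, -∞, ∞, -∞, 37, 30]
  [26, 35, 77, 83, ∞, 32, 28]
  [63, 64, 41, 38, 76, ∞, 47]
  [15, 20, 8, 93, 97, 52, ∞]
D(1):
  [∞, 34, 85, 19, 82, 60, 51]
  [97, ∞, 85, 47, 82, 98, 75]
  [81, 34, ∞, 60, 81, 60, 51]
  [53, 81, 53, ∞, 53, 53, 51]
  [26, 35, 77, 83, ∞, 32, 28]
  [63, 64, 63, 38, 76, ∞, 51]
  [15, 20, 15, 93, 97, 52, ∞]
D(2):
  [∞, 34, 85, 34, 82, 60, 51]
  [97, ∞, 85, 47, 82, 98, 75]
  [81, 34, ∞, 60, 81, 60, 51]
  [81, 81, 81, ∞, 81, 81, 75]
  [35, 35, 77, 83, ∞, 35, 35]
  [64, 64, 64, 47, 76, ∞, 64]
  [20, 20, 20, 93, 97, 52, ∞]
D(3):
  [∞, 34, 85, 60, 82, 60, 51]
  [97, ∞, 85, 60, 82, 98, 75]
  [81, 34, ∞, 60, 81, 60, 51]
  [81, 81, 81, ∞, 81, 81, 75]
  [77, 35, 77, 83, ∞, 60, 51]
  [64, 64, 64, 60, 76, ∞, 64]
  [20, 20, 20, 93, 97, 52, ∞]
D(4):
  [∞, 60, 85, 60, 82, 60, 60]
  [97, ∞, 85, 60, 82, 98, 75]
  [81, 60, ∞, 60, 81, 60, 60]
  [81, 81, 81, ∞, 81, 81, 75]
  [81, 81, 81, 83, ∞, 81, 75]
  [64, 64, 64, 60, 76, ∞, 64]
  [81, 81, 81, 93, 97, 81, ∞]
D(5):
  [∞, 81, 85, 82, 82, 81, 75]
  [97, ∞, 85, 82, 82, 98, 75]
  [81, 81, ∞, 81, 81, 81, 75]
  [81, 81, 81, ∞, 81, 81, 75]
  [81, 81, 81, 83, ∞, 81, 75]
  [76, 76, 76, 76, 76, ∞, 75]
  [81, 81, 81, 93, 97, 81, ∞]
D(6):
  [∞, 81, 85, 82, 82, 81, 75]
  [97, ∞, 85, 82, 82, 98, 75]
  [81, 81, ∞, 81, 81, 81, 75]
  [81, 81, 81, ∞, 81, 81, 75]
  [81, 81, 81, 83, ∞, 81, 75]
  [76, 76, 76, 76, 76, ∞, 75]
  [81, 81, 81, 93, 97, 81, ∞]
D(7):
  [∞, 81, 85, 82, 82, 81, 75]
  [97, ∞, 85, 82, 82, 98, 75]
  [81, 81, ∞, 81, 81, 81, 75]
  [81, 81, 81, ∞, 81, 81, 75]
  [81, 81, 81, 83, ∞, 81, 75]
  [76, 76, 76, 76, 76, ∞, 75]
  [81, 81, 81, 93, 97, 81, ∞]
Answer: A*[4][7] = 75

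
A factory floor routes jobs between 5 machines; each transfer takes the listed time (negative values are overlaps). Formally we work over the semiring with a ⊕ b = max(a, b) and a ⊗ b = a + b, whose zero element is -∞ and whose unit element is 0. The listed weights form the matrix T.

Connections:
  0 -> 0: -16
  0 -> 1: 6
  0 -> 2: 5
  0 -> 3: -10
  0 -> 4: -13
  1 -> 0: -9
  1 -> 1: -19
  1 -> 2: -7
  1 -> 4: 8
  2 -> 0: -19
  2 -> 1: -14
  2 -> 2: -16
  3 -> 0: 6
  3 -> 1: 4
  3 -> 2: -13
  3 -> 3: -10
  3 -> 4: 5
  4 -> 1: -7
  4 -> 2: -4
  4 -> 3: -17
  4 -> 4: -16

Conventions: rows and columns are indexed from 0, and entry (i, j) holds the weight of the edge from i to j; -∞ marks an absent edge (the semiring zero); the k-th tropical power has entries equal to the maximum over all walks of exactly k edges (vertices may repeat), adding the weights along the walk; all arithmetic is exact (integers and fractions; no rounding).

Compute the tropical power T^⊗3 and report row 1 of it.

T^⊗2:
  [-3, -6, -1, -20, 14]
  [-25, 1, 4, -9, -8]
  [-23, -13, -14, -29, -6]
  [-4, 12, 11, -4, 12]
  [-11, -13, -14, -27, 1]
T^⊗3:
  [-14, 7, 10, -3, 2]
  [-3, -5, -6, -19, 9]
  [-22, -13, -10, -23, -5]
  [3, 5, 8, -5, 20]
  [-21, -5, -3, -16, -5]
Answer: row 1 of T^⊗3 = [-3, -5, -6, -19, 9]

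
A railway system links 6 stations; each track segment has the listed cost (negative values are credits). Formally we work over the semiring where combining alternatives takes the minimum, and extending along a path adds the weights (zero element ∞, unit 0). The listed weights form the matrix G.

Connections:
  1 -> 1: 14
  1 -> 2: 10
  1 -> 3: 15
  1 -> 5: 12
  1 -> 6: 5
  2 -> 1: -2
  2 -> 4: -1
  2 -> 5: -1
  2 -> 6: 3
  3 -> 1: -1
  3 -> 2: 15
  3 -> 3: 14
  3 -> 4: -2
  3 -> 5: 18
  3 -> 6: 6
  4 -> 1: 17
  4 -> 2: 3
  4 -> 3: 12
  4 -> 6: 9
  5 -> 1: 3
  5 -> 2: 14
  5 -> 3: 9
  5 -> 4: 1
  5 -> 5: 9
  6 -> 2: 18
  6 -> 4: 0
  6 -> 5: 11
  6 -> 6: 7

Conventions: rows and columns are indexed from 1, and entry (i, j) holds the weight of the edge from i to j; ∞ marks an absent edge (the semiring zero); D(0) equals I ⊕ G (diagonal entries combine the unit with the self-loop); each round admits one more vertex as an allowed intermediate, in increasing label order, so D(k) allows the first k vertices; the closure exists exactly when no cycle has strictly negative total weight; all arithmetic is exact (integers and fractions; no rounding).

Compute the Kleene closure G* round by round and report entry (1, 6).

D(0):
  [0, 10, 15, ∞, 12, 5]
  [-2, 0, ∞, -1, -1, 3]
  [-1, 15, 0, -2, 18, 6]
  [17, 3, 12, 0, ∞, 9]
  [3, 14, 9, 1, 0, ∞]
  [∞, 18, ∞, 0, 11, 0]
D(1):
  [0, 10, 15, ∞, 12, 5]
  [-2, 0, 13, -1, -1, 3]
  [-1, 9, 0, -2, 11, 4]
  [17, 3, 12, 0, 29, 9]
  [3, 13, 9, 1, 0, 8]
  [∞, 18, ∞, 0, 11, 0]
D(2):
  [0, 10, 15, 9, 9, 5]
  [-2, 0, 13, -1, -1, 3]
  [-1, 9, 0, -2, 8, 4]
  [1, 3, 12, 0, 2, 6]
  [3, 13, 9, 1, 0, 8]
  [16, 18, 31, 0, 11, 0]
D(3):
  [0, 10, 15, 9, 9, 5]
  [-2, 0, 13, -1, -1, 3]
  [-1, 9, 0, -2, 8, 4]
  [1, 3, 12, 0, 2, 6]
  [3, 13, 9, 1, 0, 8]
  [16, 18, 31, 0, 11, 0]
D(4):
  [0, 10, 15, 9, 9, 5]
  [-2, 0, 11, -1, -1, 3]
  [-1, 1, 0, -2, 0, 4]
  [1, 3, 12, 0, 2, 6]
  [2, 4, 9, 1, 0, 7]
  [1, 3, 12, 0, 2, 0]
D(5):
  [0, 10, 15, 9, 9, 5]
  [-2, 0, 8, -1, -1, 3]
  [-1, 1, 0, -2, 0, 4]
  [1, 3, 11, 0, 2, 6]
  [2, 4, 9, 1, 0, 7]
  [1, 3, 11, 0, 2, 0]
D(6):
  [0, 8, 15, 5, 7, 5]
  [-2, 0, 8, -1, -1, 3]
  [-1, 1, 0, -2, 0, 4]
  [1, 3, 11, 0, 2, 6]
  [2, 4, 9, 1, 0, 7]
  [1, 3, 11, 0, 2, 0]
Answer: G*[1][6] = 5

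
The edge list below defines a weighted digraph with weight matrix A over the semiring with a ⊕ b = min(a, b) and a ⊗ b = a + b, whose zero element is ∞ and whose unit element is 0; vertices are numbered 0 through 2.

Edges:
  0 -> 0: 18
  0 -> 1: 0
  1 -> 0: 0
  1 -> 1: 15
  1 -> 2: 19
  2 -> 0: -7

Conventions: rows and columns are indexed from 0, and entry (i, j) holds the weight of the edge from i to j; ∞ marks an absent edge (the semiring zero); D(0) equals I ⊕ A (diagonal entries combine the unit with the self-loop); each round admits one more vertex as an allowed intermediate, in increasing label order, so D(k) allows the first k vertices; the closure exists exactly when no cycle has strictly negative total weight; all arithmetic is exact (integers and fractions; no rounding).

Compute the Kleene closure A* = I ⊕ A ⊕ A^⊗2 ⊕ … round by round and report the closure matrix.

D(0):
  [0, 0, ∞]
  [0, 0, 19]
  [-7, ∞, 0]
D(1):
  [0, 0, ∞]
  [0, 0, 19]
  [-7, -7, 0]
D(2):
  [0, 0, 19]
  [0, 0, 19]
  [-7, -7, 0]
D(3):
  [0, 0, 19]
  [0, 0, 19]
  [-7, -7, 0]
Answer: A* = [[0, 0, 19], [0, 0, 19], [-7, -7, 0]]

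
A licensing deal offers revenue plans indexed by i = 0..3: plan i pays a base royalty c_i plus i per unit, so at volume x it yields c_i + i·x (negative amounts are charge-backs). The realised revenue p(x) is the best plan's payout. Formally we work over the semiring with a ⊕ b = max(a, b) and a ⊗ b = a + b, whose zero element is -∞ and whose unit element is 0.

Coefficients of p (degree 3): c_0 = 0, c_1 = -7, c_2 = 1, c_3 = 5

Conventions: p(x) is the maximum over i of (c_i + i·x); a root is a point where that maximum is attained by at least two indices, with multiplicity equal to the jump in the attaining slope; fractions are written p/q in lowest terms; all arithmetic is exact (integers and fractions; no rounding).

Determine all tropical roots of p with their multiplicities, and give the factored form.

hull edge (i=0, c=0) to (i=3, c=5): slope 5/3, span 3
Factored form: p(x) = 5 ⊗ (x ⊕ (-5/3)) ⊗ (x ⊕ (-5/3)) ⊗ (x ⊕ (-5/3))
Answer: roots = -5/3 (mult 3)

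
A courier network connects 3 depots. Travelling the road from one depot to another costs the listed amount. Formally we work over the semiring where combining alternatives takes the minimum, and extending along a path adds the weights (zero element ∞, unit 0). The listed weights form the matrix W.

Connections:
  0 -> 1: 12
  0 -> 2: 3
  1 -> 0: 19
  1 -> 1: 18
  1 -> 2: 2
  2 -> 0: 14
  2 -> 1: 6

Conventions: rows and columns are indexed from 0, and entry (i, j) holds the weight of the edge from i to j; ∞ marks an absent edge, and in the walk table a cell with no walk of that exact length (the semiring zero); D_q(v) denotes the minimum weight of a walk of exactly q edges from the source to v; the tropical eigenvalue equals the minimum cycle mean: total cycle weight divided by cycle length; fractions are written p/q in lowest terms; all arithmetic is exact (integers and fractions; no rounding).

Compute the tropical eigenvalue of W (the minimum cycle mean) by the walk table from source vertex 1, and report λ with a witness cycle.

q=0: [∞, 0, ∞]
q=1: [19, 18, 2]
q=2: [16, 8, 20]
q=3: [27, 26, 10]
Optimal cycle mean attained by: cycle 1->2->1, total 2 + 6, length 2.
Answer: λ = 4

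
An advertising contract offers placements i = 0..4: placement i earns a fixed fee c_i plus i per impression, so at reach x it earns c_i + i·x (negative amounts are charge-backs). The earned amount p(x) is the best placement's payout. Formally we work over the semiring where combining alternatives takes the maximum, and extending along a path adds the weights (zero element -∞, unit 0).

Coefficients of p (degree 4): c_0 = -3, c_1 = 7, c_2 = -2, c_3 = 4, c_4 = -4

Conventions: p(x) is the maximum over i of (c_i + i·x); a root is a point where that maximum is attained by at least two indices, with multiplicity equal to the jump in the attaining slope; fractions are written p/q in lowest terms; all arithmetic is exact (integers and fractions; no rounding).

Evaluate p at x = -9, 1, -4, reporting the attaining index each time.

p(-9) = max(-3+0·(-9)=-3, 7+1·(-9)=-2, -2+2·(-9)=-20, 4+3·(-9)=-23, -4+4·(-9)=-40) = -2 (attained by i=1)
p(1) = max(-3+0·1=-3, 7+1·1=8, -2+2·1=0, 4+3·1=7, -4+4·1=0) = 8 (attained by i=1)
p(-4) = max(-3+0·(-4)=-3, 7+1·(-4)=3, -2+2·(-4)=-10, 4+3·(-4)=-8, -4+4·(-4)=-20) = 3 (attained by i=1)
Answer: p(-9) = -2; p(1) = 8; p(-4) = 3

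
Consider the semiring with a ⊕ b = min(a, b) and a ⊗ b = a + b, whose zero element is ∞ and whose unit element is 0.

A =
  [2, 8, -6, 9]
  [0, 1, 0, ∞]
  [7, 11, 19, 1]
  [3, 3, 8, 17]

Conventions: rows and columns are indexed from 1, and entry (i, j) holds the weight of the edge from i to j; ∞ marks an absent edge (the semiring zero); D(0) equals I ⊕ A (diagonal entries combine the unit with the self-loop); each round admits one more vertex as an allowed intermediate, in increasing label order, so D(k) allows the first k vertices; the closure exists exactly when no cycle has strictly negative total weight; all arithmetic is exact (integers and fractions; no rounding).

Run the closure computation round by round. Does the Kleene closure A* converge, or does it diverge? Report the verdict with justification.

D(0):
  [0, 8, -6, 9]
  [0, 0, 0, ∞]
  [7, 11, 0, 1]
  [3, 3, 8, 0]
D(1):
  [0, 8, -6, 9]
  [0, 0, -6, 9]
  [7, 11, 0, 1]
  [3, 3, -3, 0]
D(2):
  [0, 8, -6, 9]
  [0, 0, -6, 9]
  [7, 11, 0, 1]
  [3, 3, -3, 0]
Detection: at round 3, diagonal entry (4, 4) turns strictly negative.
Key observation: the cycle 4->1->3->4 has total weight 3 + (-6) + 1, which is strictly negative.
Answer: DIVERGES — negative cycle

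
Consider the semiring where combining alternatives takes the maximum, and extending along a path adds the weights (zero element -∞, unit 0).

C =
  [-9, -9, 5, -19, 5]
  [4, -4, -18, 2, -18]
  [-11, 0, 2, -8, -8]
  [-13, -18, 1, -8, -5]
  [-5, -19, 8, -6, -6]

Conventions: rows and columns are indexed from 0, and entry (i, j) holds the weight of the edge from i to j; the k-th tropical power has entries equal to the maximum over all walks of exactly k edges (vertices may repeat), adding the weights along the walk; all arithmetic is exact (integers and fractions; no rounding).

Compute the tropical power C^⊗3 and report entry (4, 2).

C^⊗2:
  [0, 5, 13, -1, -1]
  [0, -5, 9, -2, 9]
  [4, 2, 4, 2, -6]
  [-10, 1, 3, -7, -7]
  [-3, 8, 10, 0, 0]
C^⊗3:
  [9, 13, 15, 7, 5]
  [4, 9, 17, 3, 5]
  [6, 4, 9, 4, 9]
  [5, 3, 5, 3, -5]
  [12, 10, 12, 10, 2]
Key observation: the optimum is the walk 4->2->2->2, with weight 8 + 2 + 2 = 12.
Optimal value attained by: walk 4->2->2->2.
Answer: (C^⊗3)[4][2] = 12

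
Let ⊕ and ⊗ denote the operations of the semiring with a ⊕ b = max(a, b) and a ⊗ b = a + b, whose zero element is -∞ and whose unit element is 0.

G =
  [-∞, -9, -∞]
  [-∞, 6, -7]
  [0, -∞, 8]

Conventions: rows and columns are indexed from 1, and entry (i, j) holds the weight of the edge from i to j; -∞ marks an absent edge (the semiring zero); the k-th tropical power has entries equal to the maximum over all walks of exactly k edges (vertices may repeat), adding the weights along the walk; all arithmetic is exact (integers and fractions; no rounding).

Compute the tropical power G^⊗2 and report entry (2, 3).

G^⊗2:
  [-∞, -3, -16]
  [-7, 12, 1]
  [8, -9, 16]
Key observation: the optimum is the walk 2->3->3, with weight (-7) + 8 = 1.
Optimal value attained by: walk 2->3->3.
Answer: (G^⊗2)[2][3] = 1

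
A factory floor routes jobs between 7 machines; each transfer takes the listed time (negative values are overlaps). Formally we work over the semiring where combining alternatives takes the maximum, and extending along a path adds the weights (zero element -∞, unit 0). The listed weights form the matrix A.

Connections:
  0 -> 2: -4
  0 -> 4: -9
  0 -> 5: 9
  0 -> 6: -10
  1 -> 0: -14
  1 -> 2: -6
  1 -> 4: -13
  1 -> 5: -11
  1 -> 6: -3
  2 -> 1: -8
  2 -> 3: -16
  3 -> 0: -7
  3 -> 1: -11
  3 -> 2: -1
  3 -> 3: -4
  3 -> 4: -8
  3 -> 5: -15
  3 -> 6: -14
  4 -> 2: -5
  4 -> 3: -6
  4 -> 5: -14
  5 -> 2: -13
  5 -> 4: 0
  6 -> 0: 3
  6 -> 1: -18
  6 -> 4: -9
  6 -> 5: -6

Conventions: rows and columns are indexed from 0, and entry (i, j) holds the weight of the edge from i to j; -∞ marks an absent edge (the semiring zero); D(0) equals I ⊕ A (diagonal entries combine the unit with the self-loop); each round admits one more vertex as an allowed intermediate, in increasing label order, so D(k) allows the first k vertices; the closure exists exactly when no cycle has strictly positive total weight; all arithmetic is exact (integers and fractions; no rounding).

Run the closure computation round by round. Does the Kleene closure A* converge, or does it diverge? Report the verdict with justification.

D(0):
  [0, -∞, -4, -∞, -9, 9, -10]
  [-14, 0, -6, -∞, -13, -11, -3]
  [-∞, -8, 0, -16, -∞, -∞, -∞]
  [-7, -11, -1, 0, -8, -15, -14]
  [-∞, -∞, -5, -6, 0, -14, -∞]
  [-∞, -∞, -13, -∞, 0, 0, -∞]
  [3, -18, -∞, -∞, -9, -6, 0]
D(1):
  [0, -∞, -4, -∞, -9, 9, -10]
  [-14, 0, -6, -∞, -13, -5, -3]
  [-∞, -8, 0, -16, -∞, -∞, -∞]
  [-7, -11, -1, 0, -8, 2, -14]
  [-∞, -∞, -5, -6, 0, -14, -∞]
  [-∞, -∞, -13, -∞, 0, 0, -∞]
  [3, -18, -1, -∞, -6, 12, 0]
D(2):
  [0, -∞, -4, -∞, -9, 9, -10]
  [-14, 0, -6, -∞, -13, -5, -3]
  [-22, -8, 0, -16, -21, -13, -11]
  [-7, -11, -1, 0, -8, 2, -14]
  [-∞, -∞, -5, -6, 0, -14, -∞]
  [-∞, -∞, -13, -∞, 0, 0, -∞]
  [3, -18, -1, -∞, -6, 12, 0]
D(3):
  [0, -12, -4, -20, -9, 9, -10]
  [-14, 0, -6, -22, -13, -5, -3]
  [-22, -8, 0, -16, -21, -13, -11]
  [-7, -9, -1, 0, -8, 2, -12]
  [-27, -13, -5, -6, 0, -14, -16]
  [-35, -21, -13, -29, 0, 0, -24]
  [3, -9, -1, -17, -6, 12, 0]
D(4):
  [0, -12, -4, -20, -9, 9, -10]
  [-14, 0, -6, -22, -13, -5, -3]
  [-22, -8, 0, -16, -21, -13, -11]
  [-7, -9, -1, 0, -8, 2, -12]
  [-13, -13, -5, -6, 0, -4, -16]
  [-35, -21, -13, -29, 0, 0, -24]
  [3, -9, -1, -17, -6, 12, 0]
D(5):
  [0, -12, -4, -15, -9, 9, -10]
  [-14, 0, -6, -19, -13, -5, -3]
  [-22, -8, 0, -16, -21, -13, -11]
  [-7, -9, -1, 0, -8, 2, -12]
  [-13, -13, -5, -6, 0, -4, -16]
  [-13, -13, -5, -6, 0, 0, -16]
  [3, -9, -1, -12, -6, 12, 0]
D(6):
  [0, -4, 4, 3, 9, 9, -7]
  [-14, 0, -6, -11, -5, -5, -3]
  [-22, -8, 0, -16, -13, -13, -11]
  [-7, -9, -1, 0, 2, 2, -12]
  [-13, -13, -5, -6, 0, -4, -16]
  [-13, -13, -5, -6, 0, 0, -16]
  [3, -1, 7, 6, 12, 12, 0]
D(7):
  [0, -4, 4, 3, 9, 9, -7]
  [0, 0, 4, 3, 9, 9, -3]
  [-8, -8, 0, -5, 1, 1, -11]
  [-7, -9, -1, 0, 2, 2, -12]
  [-13, -13, -5, -6, 0, -4, -16]
  [-13, -13, -5, -6, 0, 0, -16]
  [3, -1, 7, 6, 12, 12, 0]
Key observation: every diagonal entry stays at the unit through all rounds, so no improving cycle exists.
Answer: CONVERGES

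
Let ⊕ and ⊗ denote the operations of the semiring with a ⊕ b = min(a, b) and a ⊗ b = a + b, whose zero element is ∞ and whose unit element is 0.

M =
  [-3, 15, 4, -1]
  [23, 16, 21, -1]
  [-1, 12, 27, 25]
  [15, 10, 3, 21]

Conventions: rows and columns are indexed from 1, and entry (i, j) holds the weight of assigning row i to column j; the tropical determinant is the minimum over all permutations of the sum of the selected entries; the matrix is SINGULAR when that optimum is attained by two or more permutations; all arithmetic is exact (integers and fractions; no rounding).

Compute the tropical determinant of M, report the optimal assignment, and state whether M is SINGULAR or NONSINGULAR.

σ = (1, 2, 3, 4): (-3) + 16 + 27 + 21 = 61
σ = (1, 2, 4, 3): (-3) + 16 + 25 + 3 = 41
σ = (1, 3, 2, 4): (-3) + 21 + 12 + 21 = 51
σ = (1, 3, 4, 2): (-3) + 21 + 25 + 10 = 53
σ = (1, 4, 2, 3): (-3) + (-1) + 12 + 3 = 11
σ = (1, 4, 3, 2): (-3) + (-1) + 27 + 10 = 33
σ = (2, 1, 3, 4): 15 + 23 + 27 + 21 = 86
σ = (2, 1, 4, 3): 15 + 23 + 25 + 3 = 66
σ = (2, 3, 1, 4): 15 + 21 + (-1) + 21 = 56
σ = (2, 3, 4, 1): 15 + 21 + 25 + 15 = 76
σ = (2, 4, 1, 3): 15 + (-1) + (-1) + 3 = 16
σ = (2, 4, 3, 1): 15 + (-1) + 27 + 15 = 56
σ = (3, 1, 2, 4): 4 + 23 + 12 + 21 = 60
σ = (3, 1, 4, 2): 4 + 23 + 25 + 10 = 62
σ = (3, 2, 1, 4): 4 + 16 + (-1) + 21 = 40
σ = (3, 2, 4, 1): 4 + 16 + 25 + 15 = 60
σ = (3, 4, 1, 2): 4 + (-1) + (-1) + 10 = 12
σ = (3, 4, 2, 1): 4 + (-1) + 12 + 15 = 30
σ = (4, 1, 2, 3): (-1) + 23 + 12 + 3 = 37
σ = (4, 1, 3, 2): (-1) + 23 + 27 + 10 = 59
σ = (4, 2, 1, 3): (-1) + 16 + (-1) + 3 = 17
σ = (4, 2, 3, 1): (-1) + 16 + 27 + 15 = 57
σ = (4, 3, 1, 2): (-1) + 21 + (-1) + 10 = 29
σ = (4, 3, 2, 1): (-1) + 21 + 12 + 15 = 47
Optimal value attained by: σ = (1, 4, 2, 3).
Answer: det⊕(M) = 11; verdict: NONSINGULAR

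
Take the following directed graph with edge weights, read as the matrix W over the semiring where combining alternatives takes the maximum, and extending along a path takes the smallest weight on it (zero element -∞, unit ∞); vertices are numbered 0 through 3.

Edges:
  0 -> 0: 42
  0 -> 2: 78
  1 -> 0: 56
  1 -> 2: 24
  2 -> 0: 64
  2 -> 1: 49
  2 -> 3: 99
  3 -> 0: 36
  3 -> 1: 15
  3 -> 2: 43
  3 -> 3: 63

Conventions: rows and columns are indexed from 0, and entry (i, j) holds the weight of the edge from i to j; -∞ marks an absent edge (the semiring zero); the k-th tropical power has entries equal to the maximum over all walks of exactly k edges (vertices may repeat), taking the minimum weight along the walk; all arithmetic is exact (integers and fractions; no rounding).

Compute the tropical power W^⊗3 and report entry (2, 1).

W^⊗2:
  [64, 49, 42, 78]
  [42, 24, 56, 24]
  [49, 15, 64, 63]
  [43, 43, 43, 63]
W^⊗3:
  [49, 42, 64, 63]
  [56, 49, 42, 56]
  [64, 49, 49, 64]
  [43, 43, 43, 63]
Key observation: the optimum is the walk 2->0->2->1, with weight 64 min 78 min 49 = 49.
Optimal value attained by: walk 2->0->2->1.
Answer: (W^⊗3)[2][1] = 49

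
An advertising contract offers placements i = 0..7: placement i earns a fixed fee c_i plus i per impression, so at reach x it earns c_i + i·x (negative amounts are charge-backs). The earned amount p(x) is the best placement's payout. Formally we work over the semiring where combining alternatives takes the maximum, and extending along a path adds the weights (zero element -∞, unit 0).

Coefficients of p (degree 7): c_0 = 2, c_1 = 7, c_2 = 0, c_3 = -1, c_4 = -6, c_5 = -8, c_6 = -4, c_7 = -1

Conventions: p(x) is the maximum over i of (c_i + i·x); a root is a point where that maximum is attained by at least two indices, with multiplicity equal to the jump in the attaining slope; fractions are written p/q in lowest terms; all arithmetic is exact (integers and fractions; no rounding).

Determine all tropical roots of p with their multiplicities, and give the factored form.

hull edge (i=0, c=2) to (i=1, c=7): slope 5, span 1
hull edge (i=1, c=7) to (i=7, c=-1): slope -4/3, span 6
Factored form: p(x) = -1 ⊗ (x ⊕ (-5)) ⊗ (x ⊕ 4/3) ⊗ (x ⊕ 4/3) ⊗ (x ⊕ 4/3) ⊗ (x ⊕ 4/3) ⊗ (x ⊕ 4/3) ⊗ (x ⊕ 4/3)
Answer: roots = -5 (mult 1), 4/3 (mult 6)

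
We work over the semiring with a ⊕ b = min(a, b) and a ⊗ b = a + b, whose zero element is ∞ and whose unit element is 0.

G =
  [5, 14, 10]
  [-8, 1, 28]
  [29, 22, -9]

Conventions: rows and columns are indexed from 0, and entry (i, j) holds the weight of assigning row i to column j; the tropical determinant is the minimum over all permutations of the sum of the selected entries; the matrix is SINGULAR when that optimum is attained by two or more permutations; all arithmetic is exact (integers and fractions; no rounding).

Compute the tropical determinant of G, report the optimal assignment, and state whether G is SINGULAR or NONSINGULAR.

σ = (0, 1, 2): 5 + 1 + (-9) = -3
σ = (0, 2, 1): 5 + 28 + 22 = 55
σ = (1, 0, 2): 14 + (-8) + (-9) = -3
σ = (1, 2, 0): 14 + 28 + 29 = 71
σ = (2, 0, 1): 10 + (-8) + 22 = 24
σ = (2, 1, 0): 10 + 1 + 29 = 40
Optimal value attained by: σ = (0, 1, 2).
Answer: det⊕(G) = -3; verdict: SINGULAR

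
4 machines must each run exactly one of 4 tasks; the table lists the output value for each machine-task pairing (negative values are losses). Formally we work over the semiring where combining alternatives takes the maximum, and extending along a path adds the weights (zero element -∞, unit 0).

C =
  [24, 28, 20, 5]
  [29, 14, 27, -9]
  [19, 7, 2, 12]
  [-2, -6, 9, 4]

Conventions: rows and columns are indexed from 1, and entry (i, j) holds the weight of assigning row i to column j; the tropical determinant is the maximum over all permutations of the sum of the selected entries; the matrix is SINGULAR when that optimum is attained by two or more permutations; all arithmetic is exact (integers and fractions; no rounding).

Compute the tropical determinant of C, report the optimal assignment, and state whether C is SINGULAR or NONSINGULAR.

σ = (1, 2, 3, 4): 24 + 14 + 2 + 4 = 44
σ = (1, 2, 4, 3): 24 + 14 + 12 + 9 = 59
σ = (1, 3, 2, 4): 24 + 27 + 7 + 4 = 62
σ = (1, 3, 4, 2): 24 + 27 + 12 + (-6) = 57
σ = (1, 4, 2, 3): 24 + (-9) + 7 + 9 = 31
σ = (1, 4, 3, 2): 24 + (-9) + 2 + (-6) = 11
σ = (2, 1, 3, 4): 28 + 29 + 2 + 4 = 63
σ = (2, 1, 4, 3): 28 + 29 + 12 + 9 = 78
σ = (2, 3, 1, 4): 28 + 27 + 19 + 4 = 78
σ = (2, 3, 4, 1): 28 + 27 + 12 + (-2) = 65
σ = (2, 4, 1, 3): 28 + (-9) + 19 + 9 = 47
σ = (2, 4, 3, 1): 28 + (-9) + 2 + (-2) = 19
σ = (3, 1, 2, 4): 20 + 29 + 7 + 4 = 60
σ = (3, 1, 4, 2): 20 + 29 + 12 + (-6) = 55
σ = (3, 2, 1, 4): 20 + 14 + 19 + 4 = 57
σ = (3, 2, 4, 1): 20 + 14 + 12 + (-2) = 44
σ = (3, 4, 1, 2): 20 + (-9) + 19 + (-6) = 24
σ = (3, 4, 2, 1): 20 + (-9) + 7 + (-2) = 16
σ = (4, 1, 2, 3): 5 + 29 + 7 + 9 = 50
σ = (4, 1, 3, 2): 5 + 29 + 2 + (-6) = 30
σ = (4, 2, 1, 3): 5 + 14 + 19 + 9 = 47
σ = (4, 2, 3, 1): 5 + 14 + 2 + (-2) = 19
σ = (4, 3, 1, 2): 5 + 27 + 19 + (-6) = 45
σ = (4, 3, 2, 1): 5 + 27 + 7 + (-2) = 37
Optimal value attained by: σ = (2, 1, 4, 3).
Answer: det⊕(C) = 78; verdict: SINGULAR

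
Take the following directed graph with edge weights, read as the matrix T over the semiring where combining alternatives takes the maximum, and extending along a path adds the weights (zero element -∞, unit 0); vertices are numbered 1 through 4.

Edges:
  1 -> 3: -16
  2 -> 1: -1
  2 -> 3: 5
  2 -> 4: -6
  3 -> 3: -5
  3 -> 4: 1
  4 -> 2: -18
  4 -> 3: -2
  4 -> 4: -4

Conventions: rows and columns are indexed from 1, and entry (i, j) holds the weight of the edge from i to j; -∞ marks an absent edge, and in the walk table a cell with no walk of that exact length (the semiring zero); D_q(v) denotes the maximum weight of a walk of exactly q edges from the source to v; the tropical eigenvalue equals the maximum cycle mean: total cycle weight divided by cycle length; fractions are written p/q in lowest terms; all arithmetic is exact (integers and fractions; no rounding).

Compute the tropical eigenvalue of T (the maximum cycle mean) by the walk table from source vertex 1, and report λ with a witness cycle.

q=0: [0, -∞, -∞, -∞]
q=1: [-∞, -∞, -16, -∞]
q=2: [-∞, -∞, -21, -15]
q=3: [-∞, -33, -17, -19]
q=4: [-34, -37, -21, -16]
Optimal cycle mean attained by: cycle 3->4->3, total 1 + (-2), length 2.
Answer: λ = -1/2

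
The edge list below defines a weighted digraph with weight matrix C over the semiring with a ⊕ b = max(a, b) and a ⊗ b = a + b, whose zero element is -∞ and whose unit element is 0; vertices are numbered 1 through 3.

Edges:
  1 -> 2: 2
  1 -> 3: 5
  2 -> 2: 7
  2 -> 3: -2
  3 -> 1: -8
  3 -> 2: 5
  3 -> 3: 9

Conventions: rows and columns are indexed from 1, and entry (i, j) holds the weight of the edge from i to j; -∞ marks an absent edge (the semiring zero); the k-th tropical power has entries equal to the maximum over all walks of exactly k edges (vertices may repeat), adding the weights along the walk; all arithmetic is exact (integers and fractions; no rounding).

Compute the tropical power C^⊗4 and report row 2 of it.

C^⊗2:
  [-3, 10, 14]
  [-10, 14, 7]
  [1, 14, 18]
C^⊗3:
  [6, 19, 23]
  [-1, 21, 16]
  [10, 23, 27]
C^⊗4:
  [15, 28, 32]
  [8, 28, 25]
  [19, 32, 36]
Answer: row 2 of C^⊗4 = [8, 28, 25]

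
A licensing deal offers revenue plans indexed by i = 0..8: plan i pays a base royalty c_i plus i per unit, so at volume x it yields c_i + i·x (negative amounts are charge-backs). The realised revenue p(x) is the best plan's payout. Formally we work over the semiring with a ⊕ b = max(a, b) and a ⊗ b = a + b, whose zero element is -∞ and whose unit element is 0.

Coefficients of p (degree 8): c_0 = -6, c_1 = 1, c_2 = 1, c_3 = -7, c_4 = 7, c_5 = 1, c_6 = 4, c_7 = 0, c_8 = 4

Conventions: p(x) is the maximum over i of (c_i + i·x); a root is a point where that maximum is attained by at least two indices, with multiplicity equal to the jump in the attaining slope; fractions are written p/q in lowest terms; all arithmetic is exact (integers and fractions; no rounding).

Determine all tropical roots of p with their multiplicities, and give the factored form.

hull edge (i=0, c=-6) to (i=1, c=1): slope 7, span 1
hull edge (i=1, c=1) to (i=4, c=7): slope 2, span 3
hull edge (i=4, c=7) to (i=8, c=4): slope -3/4, span 4
Factored form: p(x) = 4 ⊗ (x ⊕ (-7)) ⊗ (x ⊕ (-2)) ⊗ (x ⊕ (-2)) ⊗ (x ⊕ (-2)) ⊗ (x ⊕ 3/4) ⊗ (x ⊕ 3/4) ⊗ (x ⊕ 3/4) ⊗ (x ⊕ 3/4)
Answer: roots = -7 (mult 1), -2 (mult 3), 3/4 (mult 4)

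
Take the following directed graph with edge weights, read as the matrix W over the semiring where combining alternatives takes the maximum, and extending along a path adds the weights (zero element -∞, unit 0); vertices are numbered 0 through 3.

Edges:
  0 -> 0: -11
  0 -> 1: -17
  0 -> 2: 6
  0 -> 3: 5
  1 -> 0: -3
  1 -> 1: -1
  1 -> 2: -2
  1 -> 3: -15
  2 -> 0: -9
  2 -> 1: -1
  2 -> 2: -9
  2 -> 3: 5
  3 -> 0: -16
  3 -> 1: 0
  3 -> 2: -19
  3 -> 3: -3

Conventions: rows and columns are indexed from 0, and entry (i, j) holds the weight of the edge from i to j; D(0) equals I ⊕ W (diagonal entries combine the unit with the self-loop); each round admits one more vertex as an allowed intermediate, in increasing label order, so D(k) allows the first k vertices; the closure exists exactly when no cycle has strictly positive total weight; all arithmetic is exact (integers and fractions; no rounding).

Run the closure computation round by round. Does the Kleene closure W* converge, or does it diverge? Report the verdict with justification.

D(0):
  [0, -17, 6, 5]
  [-3, 0, -2, -15]
  [-9, -1, 0, 5]
  [-16, 0, -19, 0]
D(1):
  [0, -17, 6, 5]
  [-3, 0, 3, 2]
  [-9, -1, 0, 5]
  [-16, 0, -10, 0]
Detection: at round 2, diagonal entry (2, 2) turns strictly positive.
Key observation: the cycle 2->1->0->2 has total weight (-1) + (-3) + 6, which is strictly positive.
Answer: DIVERGES — positive cycle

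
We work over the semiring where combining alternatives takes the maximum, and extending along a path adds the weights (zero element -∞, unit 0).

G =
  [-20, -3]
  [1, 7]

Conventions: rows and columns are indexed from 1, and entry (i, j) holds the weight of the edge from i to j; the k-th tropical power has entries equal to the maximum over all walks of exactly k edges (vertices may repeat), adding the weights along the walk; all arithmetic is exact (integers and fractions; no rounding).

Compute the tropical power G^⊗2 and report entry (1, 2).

G^⊗2:
  [-2, 4]
  [8, 14]
Key observation: the optimum is the walk 1->2->2, with weight (-3) + 7 = 4.
Optimal value attained by: walk 1->2->2.
Answer: (G^⊗2)[1][2] = 4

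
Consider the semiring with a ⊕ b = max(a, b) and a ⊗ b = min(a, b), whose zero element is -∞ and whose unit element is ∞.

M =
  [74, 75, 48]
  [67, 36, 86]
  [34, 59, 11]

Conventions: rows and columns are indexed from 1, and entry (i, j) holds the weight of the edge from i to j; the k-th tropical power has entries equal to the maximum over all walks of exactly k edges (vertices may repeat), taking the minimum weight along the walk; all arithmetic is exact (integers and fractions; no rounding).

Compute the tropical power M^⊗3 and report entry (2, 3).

M^⊗2:
  [74, 74, 75]
  [67, 67, 48]
  [59, 36, 59]
M^⊗3:
  [74, 74, 74]
  [67, 67, 67]
  [59, 59, 48]
Key observation: the optimum is the walk 2->1->2->3, with weight 67 min 75 min 86 = 67.
Optimal value attained by: walk 2->1->2->3.
Answer: (M^⊗3)[2][3] = 67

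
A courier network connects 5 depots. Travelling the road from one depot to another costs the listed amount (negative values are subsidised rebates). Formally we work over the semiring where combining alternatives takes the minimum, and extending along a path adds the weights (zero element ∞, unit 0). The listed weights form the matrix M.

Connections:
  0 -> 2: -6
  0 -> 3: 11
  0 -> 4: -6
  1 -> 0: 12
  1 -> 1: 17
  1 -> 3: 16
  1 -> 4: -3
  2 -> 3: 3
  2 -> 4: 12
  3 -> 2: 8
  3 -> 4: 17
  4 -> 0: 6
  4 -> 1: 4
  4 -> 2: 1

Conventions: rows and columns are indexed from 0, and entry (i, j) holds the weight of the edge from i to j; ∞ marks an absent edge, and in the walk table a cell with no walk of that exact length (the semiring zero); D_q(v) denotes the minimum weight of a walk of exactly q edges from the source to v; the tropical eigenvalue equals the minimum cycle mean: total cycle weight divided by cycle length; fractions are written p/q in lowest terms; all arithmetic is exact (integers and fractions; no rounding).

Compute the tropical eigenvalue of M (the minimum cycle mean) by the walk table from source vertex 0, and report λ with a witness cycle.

q=0: [0, ∞, ∞, ∞, ∞]
q=1: [∞, ∞, -6, 11, -6]
q=2: [0, -2, -5, -3, 6]
q=3: [10, 10, -6, -2, -6]
q=4: [0, -2, -5, -3, 4]
q=5: [10, 8, -6, -2, -6]
Optimal cycle mean attained by: cycle 0->4->0, total (-6) + 6, length 2.
Answer: λ = 0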